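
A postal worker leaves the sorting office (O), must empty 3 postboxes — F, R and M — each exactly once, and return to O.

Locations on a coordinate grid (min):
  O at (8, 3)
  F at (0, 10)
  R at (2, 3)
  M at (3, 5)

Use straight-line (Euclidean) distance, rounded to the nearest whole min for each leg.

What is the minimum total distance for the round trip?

Shortest round trip = 24 min.

O-F-R-M-O: 11+7+2+5 = 25
O-F-M-R-O: 11+6+2+6 = 25
O-R-F-M-O: 6+7+6+5 = 24
The minimum is 24.
One optimal route: O → R → F → M → O (or its reverse).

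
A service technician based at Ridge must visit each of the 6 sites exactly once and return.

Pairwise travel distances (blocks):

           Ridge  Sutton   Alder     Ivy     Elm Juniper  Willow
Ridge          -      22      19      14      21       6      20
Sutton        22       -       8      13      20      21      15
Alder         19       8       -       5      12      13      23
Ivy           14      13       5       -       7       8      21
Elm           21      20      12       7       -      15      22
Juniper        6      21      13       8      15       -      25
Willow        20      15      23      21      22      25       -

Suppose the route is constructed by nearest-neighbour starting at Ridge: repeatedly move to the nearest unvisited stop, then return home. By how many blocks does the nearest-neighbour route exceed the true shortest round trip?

Ridge: Juniper=6, Ivy=14, Alder=19, Willow=20, Elm=21, Sutton=22 ⇒ Juniper
Juniper: Ivy=8, Alder=13, Elm=15, Sutton=21, Willow=25 ⇒ Ivy
Ivy: Alder=5, Elm=7, Sutton=13, Willow=21 ⇒ Alder
Alder: Sutton=8, Elm=12, Willow=23 ⇒ Sutton
Sutton: Willow=15, Elm=20 ⇒ Willow
Willow: Elm=22 ⇒ Elm
NN route Ridge → Juniper → Ivy → Alder → Sutton → Willow → Elm → Ridge costs 85.
Optimal: Ridge → Juniper → Ivy → Elm → Alder → Sutton → Willow → Ridge costs 76 (by enumerating all 360 distinct tours).
Excess = 85 − 76 = 9.

Excess over optimum: 9 blocks.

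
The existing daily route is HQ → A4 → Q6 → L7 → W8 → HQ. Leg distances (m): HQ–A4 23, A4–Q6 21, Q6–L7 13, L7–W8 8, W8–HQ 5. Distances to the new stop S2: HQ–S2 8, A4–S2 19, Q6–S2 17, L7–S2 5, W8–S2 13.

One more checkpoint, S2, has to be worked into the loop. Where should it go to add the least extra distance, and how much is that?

Minimum extra distance: 4 m, inserting S2 between HQ and A4.

Insertion cost between consecutive stops i–j is d(i,S2) + d(S2,j) − d(i,j):
  between HQ and A4: 8 + 19 − 23 = 4
  between A4 and Q6: 19 + 17 − 21 = 15
  between Q6 and L7: 17 + 5 − 13 = 9
  between L7 and W8: 5 + 13 − 8 = 10
  between W8 and HQ: 13 + 8 − 5 = 16
Cheapest insertion is between HQ and A4, adding 4.
New total = 70 + 4 = 74.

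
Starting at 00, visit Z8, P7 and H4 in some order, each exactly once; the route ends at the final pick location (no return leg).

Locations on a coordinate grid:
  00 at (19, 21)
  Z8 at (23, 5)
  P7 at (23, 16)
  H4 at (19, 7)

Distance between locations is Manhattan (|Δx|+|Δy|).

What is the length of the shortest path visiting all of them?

There are 3! = 6 possible orderings.
00 → Z8 → P7 → H4: 20+11+13 = 44
00 → Z8 → H4 → P7: 20+6+13 = 39
00 → P7 → Z8 → H4: 9+11+6 = 26
00 → P7 → H4 → Z8: 9+13+6 = 28
00 → H4 → Z8 → P7: 14+6+11 = 31
00 → H4 → P7 → Z8: 14+13+11 = 38
The minimum is 26.
One shortest path: 00 → P7 → Z8 → H4.

26 — the minimum one-way total.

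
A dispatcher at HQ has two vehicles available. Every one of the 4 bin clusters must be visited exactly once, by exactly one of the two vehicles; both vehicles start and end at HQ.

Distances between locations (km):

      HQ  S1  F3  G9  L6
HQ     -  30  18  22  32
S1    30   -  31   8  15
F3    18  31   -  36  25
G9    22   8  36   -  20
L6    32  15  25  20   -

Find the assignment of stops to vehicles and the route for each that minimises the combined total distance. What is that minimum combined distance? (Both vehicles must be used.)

Minimum combined distance: 113 km.

There are 2^3 − 1 = 7 ways to divide the 4 stops into two non-empty groups. For each, the best each vehicle can do is its own shortest tour through its group:
  {S1} + {F3, G9, L6}: 60 + 85 = 145
  {F3} + {S1, G9, L6}: 36 + 77 = 113
  {S1, F3} + {G9, L6}: 79 + 74 = 153
  {G9} + {S1, F3, L6}: 44 + 88 = 132
  {S1, G9} + {F3, L6}: 60 + 75 = 135
  {F3, G9} + {S1, L6}: 76 + 77 = 153
  … (7 splits in total)
Best: vehicle 1 HQ → F3 → HQ = 36; vehicle 2 HQ → G9 → S1 → L6 → HQ = 77; combined 113.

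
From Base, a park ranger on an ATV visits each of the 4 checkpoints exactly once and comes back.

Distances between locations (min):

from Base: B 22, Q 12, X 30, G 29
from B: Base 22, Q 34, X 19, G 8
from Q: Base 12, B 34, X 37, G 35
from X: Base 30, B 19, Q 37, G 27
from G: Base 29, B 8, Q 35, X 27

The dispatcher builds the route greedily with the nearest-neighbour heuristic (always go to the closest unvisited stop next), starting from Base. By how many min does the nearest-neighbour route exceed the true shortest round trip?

From Base: Q=12, B=22, G=29, X=30 → choose Q (12).
From Q: B=34, G=35, X=37 → choose B (34).
From B: G=8, X=19 → choose G (8).
From G: X=27 → choose X (27).
NN route Base → Q → B → G → X → Base costs 111.
Optimal: Base → Q → G → B → X → Base costs 104 (by enumerating all 12 distinct tours).
Excess = 111 − 104 = 7.

Excess over optimum: 7 min.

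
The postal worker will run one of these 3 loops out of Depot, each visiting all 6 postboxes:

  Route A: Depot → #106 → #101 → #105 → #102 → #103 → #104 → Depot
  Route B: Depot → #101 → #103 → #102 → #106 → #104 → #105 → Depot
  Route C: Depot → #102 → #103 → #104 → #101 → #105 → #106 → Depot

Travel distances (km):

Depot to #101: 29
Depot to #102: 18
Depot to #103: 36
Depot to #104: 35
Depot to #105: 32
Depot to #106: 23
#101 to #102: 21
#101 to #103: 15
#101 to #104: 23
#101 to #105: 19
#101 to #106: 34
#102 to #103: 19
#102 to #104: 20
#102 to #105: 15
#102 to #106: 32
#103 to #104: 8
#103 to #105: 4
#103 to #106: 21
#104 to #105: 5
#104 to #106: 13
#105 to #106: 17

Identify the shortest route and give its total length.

127 km — Route C is the shortest.

Route A: 23 + 34 + 19 + 15 + 19 + 8 + 35 = 153
Route B: 29 + 15 + 19 + 32 + 13 + 5 + 32 = 145
Route C: 18 + 19 + 8 + 23 + 19 + 17 + 23 = 127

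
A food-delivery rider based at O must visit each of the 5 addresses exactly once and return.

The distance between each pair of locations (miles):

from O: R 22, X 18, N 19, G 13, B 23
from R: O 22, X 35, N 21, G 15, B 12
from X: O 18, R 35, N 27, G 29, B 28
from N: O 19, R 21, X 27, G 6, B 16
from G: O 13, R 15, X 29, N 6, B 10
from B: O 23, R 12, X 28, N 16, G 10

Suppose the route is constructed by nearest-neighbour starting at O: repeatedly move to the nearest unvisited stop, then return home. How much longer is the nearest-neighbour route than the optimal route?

From O: G=13, X=18, N=19, R=22, B=23 → choose G (13).
From G: N=6, B=10, R=15, X=29 → choose N (6).
From N: B=16, R=21, X=27 → choose B (16).
From B: R=12, X=28 → choose R (12).
From R: X=35 → choose X (35).
NN route O → G → N → B → R → X → O costs 100.
Optimal: O → R → B → G → N → X → O costs 95 (by enumerating all 60 distinct tours).
Excess = 100 − 95 = 5.

Excess over optimum: 5 miles.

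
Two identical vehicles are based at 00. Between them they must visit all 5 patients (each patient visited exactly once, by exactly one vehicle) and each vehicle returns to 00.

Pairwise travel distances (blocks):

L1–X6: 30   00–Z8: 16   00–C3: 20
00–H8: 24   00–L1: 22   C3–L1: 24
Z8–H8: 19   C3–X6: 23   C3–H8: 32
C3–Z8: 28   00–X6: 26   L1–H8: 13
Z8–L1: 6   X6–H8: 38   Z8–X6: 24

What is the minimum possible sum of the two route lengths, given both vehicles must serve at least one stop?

Minimum combined distance: 128 blocks.

Check every non-empty split of the stops between the two vehicles; for each half take its own optimal tour:
  {C3} + {Z8, L1, X6, H8}: 40 + 93 = 133
  {Z8} + {C3, L1, X6, H8}: 32 + 110 = 142
  {C3, Z8} + {L1, X6, H8}: 64 + 93 = 157
  {L1} + {C3, Z8, X6, H8}: 44 + 110 = 154
  {C3, L1} + {Z8, X6, H8}: 66 + 93 = 159
  {Z8, L1} + {C3, X6, H8}: 44 + 105 = 149
  … (15 splits in total)
  {C3, X6} + {Z8, L1, H8}: 69 + 59 = 128  ← best
Best: vehicle 1 00 → C3 → X6 → 00 = 69; vehicle 2 00 → Z8 → L1 → H8 → 00 = 59; combined 128.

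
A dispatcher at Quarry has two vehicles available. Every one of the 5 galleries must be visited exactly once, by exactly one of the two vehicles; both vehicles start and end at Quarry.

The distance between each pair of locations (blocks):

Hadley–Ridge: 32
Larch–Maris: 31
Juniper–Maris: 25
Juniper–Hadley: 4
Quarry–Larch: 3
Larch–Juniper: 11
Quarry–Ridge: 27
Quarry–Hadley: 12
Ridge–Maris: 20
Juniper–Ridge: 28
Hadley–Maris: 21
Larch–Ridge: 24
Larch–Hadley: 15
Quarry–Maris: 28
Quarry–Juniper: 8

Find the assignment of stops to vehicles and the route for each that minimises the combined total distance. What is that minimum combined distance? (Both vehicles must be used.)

There are 2^4 − 1 = 15 ways to divide the 5 stops into two non-empty groups. For each, the best each vehicle can do is its own shortest tour through its group:
  {Larch} + {Juniper, Hadley, Ridge, Maris}: 6 + 80 = 86
  {Juniper} + {Larch, Hadley, Ridge, Maris}: 16 + 80 = 96
  {Larch, Juniper} + {Hadley, Ridge, Maris}: 22 + 80 = 102
  {Hadley} + {Larch, Juniper, Ridge, Maris}: 24 + 80 = 104
  {Larch, Hadley} + {Juniper, Ridge, Maris}: 30 + 80 = 110
  {Juniper, Hadley} + {Larch, Ridge, Maris}: 24 + 75 = 99
  … (15 splits in total)
Best: vehicle 1 Quarry → Larch → Quarry = 6; vehicle 2 Quarry → Juniper → Hadley → Maris → Ridge → Quarry = 80; combined 86.

Minimum combined distance: 86 blocks.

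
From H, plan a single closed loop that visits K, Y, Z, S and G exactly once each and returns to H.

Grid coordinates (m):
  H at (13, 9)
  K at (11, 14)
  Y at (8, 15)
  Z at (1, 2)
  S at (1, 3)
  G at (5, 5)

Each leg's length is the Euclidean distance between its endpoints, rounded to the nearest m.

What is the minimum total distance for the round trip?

There are 60 distinct closed tours to check (reversals are equivalent).
H-K-Y-Z-S-G-H: 5+3+15+1+4+9 = 37
H-K-Y-Z-G-S-H: 5+3+15+5+4+13 = 45
H-K-Y-S-Z-G-H: 5+3+14+1+5+9 = 37
H-K-Y-S-G-Z-H: 5+3+14+4+5+14 = 45
H-K-Y-G-Z-S-H: 5+3+10+5+1+13 = 37
H-K-Y-G-S-Z-H: 5+3+10+4+1+14 = 37
H-K-Z-Y-S-G-H: 5+16+15+14+4+9 = 63
H-K-Z-Y-G-S-H: 5+16+15+10+4+13 = 63
H-K-Z-S-Y-G-H: 5+16+1+14+10+9 = 55
H-K-Z-S-G-Y-H: 5+16+1+4+10+8 = 44
H-K-Z-G-Y-S-H: 5+16+5+10+14+13 = 63
H-K-Z-G-S-Y-H: 5+16+5+4+14+8 = 52
H-K-S-Y-Z-G-H: 5+15+14+15+5+9 = 63
H-K-S-Y-G-Z-H: 5+15+14+10+5+14 = 63
… (46 more)
The minimum is 37.
One optimal route: H → K → Y → Z → S → G → H (or its reverse).

Shortest round trip = 37 m.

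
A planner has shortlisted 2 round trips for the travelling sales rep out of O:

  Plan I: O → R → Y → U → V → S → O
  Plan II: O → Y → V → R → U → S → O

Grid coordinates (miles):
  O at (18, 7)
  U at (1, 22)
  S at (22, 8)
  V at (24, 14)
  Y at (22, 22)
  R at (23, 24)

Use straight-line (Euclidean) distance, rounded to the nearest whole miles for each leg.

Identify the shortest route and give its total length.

75 miles — Plan I is the shortest.

Plan I: 18 + 2 + 21 + 24 + 6 + 4 = 75
Plan II: 16 + 8 + 10 + 22 + 25 + 4 = 85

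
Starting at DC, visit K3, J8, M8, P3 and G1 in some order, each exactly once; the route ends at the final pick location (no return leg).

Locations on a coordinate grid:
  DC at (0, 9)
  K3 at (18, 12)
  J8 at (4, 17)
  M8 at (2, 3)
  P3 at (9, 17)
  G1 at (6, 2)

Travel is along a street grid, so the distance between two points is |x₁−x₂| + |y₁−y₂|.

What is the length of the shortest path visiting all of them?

Shortest open route: 49.

There are 5! = 120 possible orderings.
DC → K3 → J8 → M8 → P3 → G1: 21+19+16+21+18 = 95
DC → K3 → J8 → M8 → G1 → P3: 21+19+16+5+18 = 79
DC → K3 → J8 → P3 → M8 → G1: 21+19+5+21+5 = 71
DC → K3 → J8 → P3 → G1 → M8: 21+19+5+18+5 = 68
DC → K3 → J8 → G1 → M8 → P3: 21+19+17+5+21 = 83
DC → K3 → J8 → G1 → P3 → M8: 21+19+17+18+21 = 96
DC → K3 → M8 → J8 → P3 → G1: 21+25+16+5+18 = 85
DC → K3 → M8 → J8 → G1 → P3: 21+25+16+17+18 = 97
DC → K3 → M8 → P3 → J8 → G1: 21+25+21+5+17 = 89
DC → K3 → M8 → P3 → G1 → J8: 21+25+21+18+17 = 102
DC → K3 → M8 → G1 → J8 → P3: 21+25+5+17+5 = 73
DC → K3 → M8 → G1 → P3 → J8: 21+25+5+18+5 = 74
DC → K3 → P3 → J8 → M8 → G1: 21+14+5+16+5 = 61
DC → K3 → P3 → J8 → G1 → M8: 21+14+5+17+5 = 62
… (106 more)
DC → M8 → G1 → J8 → P3 → K3: 8+5+17+5+14 = 49  ← best
The minimum is 49.
One shortest path: DC → M8 → G1 → J8 → P3 → K3.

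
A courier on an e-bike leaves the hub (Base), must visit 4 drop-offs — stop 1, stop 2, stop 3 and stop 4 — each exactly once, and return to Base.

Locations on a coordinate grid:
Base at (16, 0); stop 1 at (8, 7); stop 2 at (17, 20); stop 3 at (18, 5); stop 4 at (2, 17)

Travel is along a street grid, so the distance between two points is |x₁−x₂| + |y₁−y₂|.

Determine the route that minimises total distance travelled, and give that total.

Shortest round trip = 72.

Base - stop 1 - stop 2 - stop 3 - stop 4 - Base: 15+22+16+28+31 = 112
Base - stop 1 - stop 2 - stop 4 - stop 3 - Base: 15+22+18+28+7 = 90
Base - stop 1 - stop 3 - stop 2 - stop 4 - Base: 15+12+16+18+31 = 92
Base - stop 1 - stop 3 - stop 4 - stop 2 - Base: 15+12+28+18+21 = 94
Base - stop 1 - stop 4 - stop 2 - stop 3 - Base: 15+16+18+16+7 = 72
Base - stop 1 - stop 4 - stop 3 - stop 2 - Base: 15+16+28+16+21 = 96
Base - stop 2 - stop 1 - stop 3 - stop 4 - Base: 21+22+12+28+31 = 114
Base - stop 2 - stop 1 - stop 4 - stop 3 - Base: 21+22+16+28+7 = 94
Base - stop 2 - stop 3 - stop 1 - stop 4 - Base: 21+16+12+16+31 = 96
Base - stop 2 - stop 4 - stop 1 - stop 3 - Base: 21+18+16+12+7 = 74
Base - stop 3 - stop 1 - stop 2 - stop 4 - Base: 7+12+22+18+31 = 90
Base - stop 3 - stop 2 - stop 1 - stop 4 - Base: 7+16+22+16+31 = 92
The minimum is 72.
One optimal route: Base → stop 1 → stop 4 → stop 2 → stop 3 → Base (or its reverse).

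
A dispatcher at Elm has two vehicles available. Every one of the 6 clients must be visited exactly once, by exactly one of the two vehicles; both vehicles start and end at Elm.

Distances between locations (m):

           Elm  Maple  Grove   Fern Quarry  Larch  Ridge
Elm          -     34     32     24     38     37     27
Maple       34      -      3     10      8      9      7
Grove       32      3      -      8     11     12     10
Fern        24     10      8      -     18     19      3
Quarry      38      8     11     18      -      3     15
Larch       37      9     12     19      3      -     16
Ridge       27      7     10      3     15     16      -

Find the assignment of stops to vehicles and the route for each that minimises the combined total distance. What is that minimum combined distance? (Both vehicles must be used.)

Try each way of splitting the stops between the two vehicles (each non-empty) and, for each split, find the best tour for each vehicle:
  {Maple} + {Grove, Fern, Quarry, Larch, Ridge}: 68 + 88 = 156
  {Grove} + {Maple, Fern, Quarry, Larch, Ridge}: 64 + 82 = 146
  {Maple, Grove} + {Fern, Quarry, Larch, Ridge}: 69 + 82 = 151
  {Fern} + {Maple, Grove, Quarry, Larch, Ridge}: 48 + 88 = 136
  {Maple, Fern} + {Grove, Quarry, Larch, Ridge}: 68 + 88 = 156
  {Grove, Fern} + {Maple, Quarry, Larch, Ridge}: 64 + 82 = 146
  … (31 splits in total)
Best: vehicle 1 Elm → Fern → Elm = 48; vehicle 2 Elm → Larch → Quarry → Maple → Grove → Ridge → Elm = 88; combined 136.

Minimum combined distance: 136 m.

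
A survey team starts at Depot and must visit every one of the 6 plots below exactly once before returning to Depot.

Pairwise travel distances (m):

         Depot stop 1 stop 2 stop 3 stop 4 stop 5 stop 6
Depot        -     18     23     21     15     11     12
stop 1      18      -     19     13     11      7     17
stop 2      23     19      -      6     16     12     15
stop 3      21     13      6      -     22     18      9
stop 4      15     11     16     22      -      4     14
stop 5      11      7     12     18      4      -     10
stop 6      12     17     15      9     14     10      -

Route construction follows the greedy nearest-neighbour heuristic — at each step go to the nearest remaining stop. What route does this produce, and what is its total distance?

72 m along Depot → stop 5 → stop 4 → stop 1 → stop 3 → stop 2 → stop 6 → Depot.

Depot → [stop 5:11 / stop 6:12 / stop 4:15 / stop 1:18 / stop 3:21 / stop 2:23] → stop 5 (11)
stop 5 → [stop 4:4 / stop 1:7 / stop 6:10 / stop 2:12 / stop 3:18] → stop 4 (4)
stop 4 → [stop 1:11 / stop 6:14 / stop 2:16 / stop 3:22] → stop 1 (11)
stop 1 → [stop 3:13 / stop 6:17 / stop 2:19] → stop 3 (13)
stop 3 → [stop 2:6 / stop 6:9] → stop 2 (6)
stop 2 → [stop 6:15] → stop 6 (15)
Return stop 6→Depot: 12.
Total = 11 + 4 + 11 + 13 + 6 + 15 + 12 = 72.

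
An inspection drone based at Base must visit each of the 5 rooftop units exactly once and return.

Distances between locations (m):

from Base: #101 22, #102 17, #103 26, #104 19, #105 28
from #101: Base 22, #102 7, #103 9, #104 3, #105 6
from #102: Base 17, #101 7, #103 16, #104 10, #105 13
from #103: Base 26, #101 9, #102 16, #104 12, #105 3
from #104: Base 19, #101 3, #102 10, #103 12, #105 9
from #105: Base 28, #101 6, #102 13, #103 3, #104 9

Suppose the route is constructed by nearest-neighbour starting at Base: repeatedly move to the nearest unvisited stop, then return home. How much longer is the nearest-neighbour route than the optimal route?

Base: #102=17, #104=19, #101=22, #103=26, #105=28 ⇒ #102
#102: #101=7, #104=10, #105=13, #103=16 ⇒ #101
#101: #104=3, #105=6, #103=9 ⇒ #104
#104: #105=9, #103=12 ⇒ #105
#105: #103=3 ⇒ #103
NN route Base → #102 → #101 → #104 → #105 → #103 → Base costs 65.
Optimal: Base → #102 → #101 → #103 → #105 → #104 → Base costs 64 (by enumerating all 60 distinct tours).
Excess = 65 − 64 = 1.

Excess over optimum: 1 m.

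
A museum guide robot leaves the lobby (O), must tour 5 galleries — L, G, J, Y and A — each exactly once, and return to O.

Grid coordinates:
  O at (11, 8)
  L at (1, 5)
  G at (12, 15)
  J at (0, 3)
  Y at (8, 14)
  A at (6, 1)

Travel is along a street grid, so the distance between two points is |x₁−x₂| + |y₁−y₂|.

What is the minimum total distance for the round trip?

Shortest round trip = 52.

With 5 stops there are 5!/2 = 60 distinct round trips (a route and its reverse cost the same).
O→L→G→J→Y→A→O: 13+21+24+19+15+12 = 104
O→L→G→J→A→Y→O: 13+21+24+8+15+9 = 90
O→L→G→Y→J→A→O: 13+21+5+19+8+12 = 78
O→L→G→Y→A→J→O: 13+21+5+15+8+16 = 78
O→L→G→A→J→Y→O: 13+21+20+8+19+9 = 90
O→L→G→A→Y→J→O: 13+21+20+15+19+16 = 104
O→L→J→G→Y→A→O: 13+3+24+5+15+12 = 72
O→L→J→G→A→Y→O: 13+3+24+20+15+9 = 84
O→L→J→Y→G→A→O: 13+3+19+5+20+12 = 72
O→L→J→Y→A→G→O: 13+3+19+15+20+8 = 78
O→L→J→A→G→Y→O: 13+3+8+20+5+9 = 58
O→L→J→A→Y→G→O: 13+3+8+15+5+8 = 52
O→L→Y→G→J→A→O: 13+16+5+24+8+12 = 78
O→L→Y→G→A→J→O: 13+16+5+20+8+16 = 78
… (46 more)
The minimum is 52.
One optimal route: O → L → J → A → Y → G → O (or its reverse).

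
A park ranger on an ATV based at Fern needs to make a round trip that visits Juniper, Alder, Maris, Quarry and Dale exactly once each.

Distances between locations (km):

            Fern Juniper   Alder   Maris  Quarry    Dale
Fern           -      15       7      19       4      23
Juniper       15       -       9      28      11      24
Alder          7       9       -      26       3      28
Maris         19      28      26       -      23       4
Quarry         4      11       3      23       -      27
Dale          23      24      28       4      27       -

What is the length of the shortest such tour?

Shortest round trip = 63 km.

With 5 stops there are 5!/2 = 60 distinct round trips (a route and its reverse cost the same).
Fern→Juniper→Alder→Maris→Quarry→Dale→Fern: 15+9+26+23+27+23 = 123
Fern→Juniper→Alder→Maris→Dale→Quarry→Fern: 15+9+26+4+27+4 = 85
Fern→Juniper→Alder→Quarry→Maris→Dale→Fern: 15+9+3+23+4+23 = 77
Fern→Juniper→Alder→Quarry→Dale→Maris→Fern: 15+9+3+27+4+19 = 77
Fern→Juniper→Alder→Dale→Maris→Quarry→Fern: 15+9+28+4+23+4 = 83
Fern→Juniper→Alder→Dale→Quarry→Maris→Fern: 15+9+28+27+23+19 = 121
Fern→Juniper→Maris→Alder→Quarry→Dale→Fern: 15+28+26+3+27+23 = 122
Fern→Juniper→Maris→Alder→Dale→Quarry→Fern: 15+28+26+28+27+4 = 128
Fern→Juniper→Maris→Quarry→Alder→Dale→Fern: 15+28+23+3+28+23 = 120
Fern→Juniper→Maris→Quarry→Dale→Alder→Fern: 15+28+23+27+28+7 = 128
Fern→Juniper→Maris→Dale→Alder→Quarry→Fern: 15+28+4+28+3+4 = 82
Fern→Juniper→Maris→Dale→Quarry→Alder→Fern: 15+28+4+27+3+7 = 84
Fern→Juniper→Quarry→Alder→Maris→Dale→Fern: 15+11+3+26+4+23 = 82
Fern→Juniper→Quarry→Alder→Dale→Maris→Fern: 15+11+3+28+4+19 = 80
… (46 more)
Fern→Maris→Dale→Juniper→Alder→Quarry→Fern: 19+4+24+9+3+4 = 63  ← best
The minimum is 63.
One optimal route: Fern → Maris → Dale → Juniper → Alder → Quarry → Fern (or its reverse).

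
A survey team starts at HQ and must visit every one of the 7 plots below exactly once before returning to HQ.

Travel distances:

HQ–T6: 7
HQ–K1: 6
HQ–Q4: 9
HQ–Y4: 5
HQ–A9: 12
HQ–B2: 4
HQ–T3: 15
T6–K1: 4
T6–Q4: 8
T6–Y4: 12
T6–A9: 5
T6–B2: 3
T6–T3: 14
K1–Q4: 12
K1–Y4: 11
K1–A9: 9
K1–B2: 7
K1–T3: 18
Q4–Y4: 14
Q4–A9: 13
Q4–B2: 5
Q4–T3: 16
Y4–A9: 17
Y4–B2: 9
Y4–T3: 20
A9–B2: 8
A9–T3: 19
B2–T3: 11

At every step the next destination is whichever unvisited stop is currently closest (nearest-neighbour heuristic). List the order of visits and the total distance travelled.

Total distance 82 via the nearest-neighbour route HQ → B2 → T6 → K1 → A9 → Q4 → Y4 → T3 → HQ.

At HQ the remaining stops are B2 4, Y4 5, K1 6, T6 7, Q4 9, A9 12, T3 15; go to B2.
At B2 the remaining stops are T6 3, Q4 5, K1 7, A9 8, Y4 9, T3 11; go to T6.
At T6 the remaining stops are K1 4, A9 5, Q4 8, Y4 12, T3 14; go to K1.
At K1 the remaining stops are A9 9, Y4 11, Q4 12, T3 18; go to A9.
At A9 the remaining stops are Q4 13, Y4 17, T3 19; go to Q4.
At Q4 the remaining stops are Y4 14, T3 16; go to Y4.
At Y4 the remaining stops are T3 20; go to T3.
Return T3→HQ: 15.
Total = 4 + 3 + 4 + 9 + 13 + 14 + 20 + 15 = 82.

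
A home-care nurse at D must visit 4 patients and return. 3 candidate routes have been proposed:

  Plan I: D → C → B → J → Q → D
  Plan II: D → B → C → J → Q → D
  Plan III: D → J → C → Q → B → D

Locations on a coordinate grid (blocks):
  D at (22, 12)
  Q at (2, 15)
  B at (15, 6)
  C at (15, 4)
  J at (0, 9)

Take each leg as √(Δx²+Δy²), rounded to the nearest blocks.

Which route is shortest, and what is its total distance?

Plan I: 11 + 2 + 15 + 6 + 20 = 54
Plan II: 9 + 2 + 16 + 6 + 20 = 53
Plan III: 22 + 16 + 17 + 16 + 9 = 80

Shortest is Plan II, total 53 blocks.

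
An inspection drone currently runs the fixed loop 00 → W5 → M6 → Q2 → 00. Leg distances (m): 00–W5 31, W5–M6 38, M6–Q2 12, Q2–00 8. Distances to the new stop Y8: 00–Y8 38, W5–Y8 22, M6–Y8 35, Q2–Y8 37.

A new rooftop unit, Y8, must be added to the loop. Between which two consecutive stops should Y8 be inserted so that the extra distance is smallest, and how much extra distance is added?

Adding 19 m by placing Y8 on the W5–M6 leg.

Insertion cost between consecutive stops i–j is d(i,Y8) + d(Y8,j) − d(i,j):
  between 00 and W5: 38 + 22 − 31 = 29
  between W5 and M6: 22 + 35 − 38 = 19
  between M6 and Q2: 35 + 37 − 12 = 60
  between Q2 and 00: 37 + 38 − 8 = 67
Cheapest insertion is between W5 and M6, adding 19.
New total = 89 + 19 = 108.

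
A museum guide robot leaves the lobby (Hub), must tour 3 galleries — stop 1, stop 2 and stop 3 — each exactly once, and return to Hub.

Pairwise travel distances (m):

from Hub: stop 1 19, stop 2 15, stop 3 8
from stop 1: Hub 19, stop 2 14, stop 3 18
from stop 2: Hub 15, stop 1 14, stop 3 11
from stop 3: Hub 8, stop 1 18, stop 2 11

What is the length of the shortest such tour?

Hub - stop 1 - stop 2 - stop 3 - Hub: 19+14+11+8 = 52
Hub - stop 1 - stop 3 - stop 2 - Hub: 19+18+11+15 = 63
Hub - stop 2 - stop 1 - stop 3 - Hub: 15+14+18+8 = 55
The minimum is 52.
One optimal route: Hub → stop 1 → stop 2 → stop 3 → Hub (or its reverse).

52 m — the shortest possible round trip.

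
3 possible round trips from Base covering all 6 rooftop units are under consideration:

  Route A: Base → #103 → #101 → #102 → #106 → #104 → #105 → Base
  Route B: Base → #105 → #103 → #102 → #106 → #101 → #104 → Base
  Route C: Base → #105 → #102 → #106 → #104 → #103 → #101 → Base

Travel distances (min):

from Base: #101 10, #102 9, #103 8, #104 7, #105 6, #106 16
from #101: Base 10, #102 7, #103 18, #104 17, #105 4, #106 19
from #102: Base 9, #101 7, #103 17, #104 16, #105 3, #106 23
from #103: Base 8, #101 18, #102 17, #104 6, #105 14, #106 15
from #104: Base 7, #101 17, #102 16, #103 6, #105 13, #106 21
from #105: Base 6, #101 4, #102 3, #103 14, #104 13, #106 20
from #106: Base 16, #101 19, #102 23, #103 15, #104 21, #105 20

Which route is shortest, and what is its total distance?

Shortest is Route C, total 87 min.

Route A: 8 + 18 + 7 + 23 + 21 + 13 + 6 = 96
Route B: 6 + 14 + 17 + 23 + 19 + 17 + 7 = 103
Route C: 6 + 3 + 23 + 21 + 6 + 18 + 10 = 87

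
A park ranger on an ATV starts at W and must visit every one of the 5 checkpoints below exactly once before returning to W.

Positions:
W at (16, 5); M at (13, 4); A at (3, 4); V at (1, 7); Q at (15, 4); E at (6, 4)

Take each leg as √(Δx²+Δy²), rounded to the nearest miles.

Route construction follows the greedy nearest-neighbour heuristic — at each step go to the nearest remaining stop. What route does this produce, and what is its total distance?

At W the remaining stops are Q 1, M 3, E 10, A 13, V 15; go to Q.
At Q the remaining stops are M 2, E 9, A 12, V 14; go to M.
At M the remaining stops are E 7, A 10, V 12; go to E.
At E the remaining stops are A 3, V 6; go to A.
At A the remaining stops are V 4; go to V.
Return V→W: 15.
Total = 1 + 2 + 7 + 3 + 4 + 15 = 32.

32 miles along W → Q → M → E → A → V → W.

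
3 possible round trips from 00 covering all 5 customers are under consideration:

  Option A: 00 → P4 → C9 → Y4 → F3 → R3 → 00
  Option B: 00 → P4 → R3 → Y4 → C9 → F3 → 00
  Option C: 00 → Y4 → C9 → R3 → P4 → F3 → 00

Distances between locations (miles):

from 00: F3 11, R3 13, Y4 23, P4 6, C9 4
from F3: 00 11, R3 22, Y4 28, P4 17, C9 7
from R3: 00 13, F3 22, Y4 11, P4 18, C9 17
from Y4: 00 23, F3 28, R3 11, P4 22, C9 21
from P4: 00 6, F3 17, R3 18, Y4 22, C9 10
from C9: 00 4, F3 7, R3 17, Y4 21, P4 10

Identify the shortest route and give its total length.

Shortest is Option B, total 74 miles.

Option A: 6 + 10 + 21 + 28 + 22 + 13 = 100
Option B: 6 + 18 + 11 + 21 + 7 + 11 = 74
Option C: 23 + 21 + 17 + 18 + 17 + 11 = 107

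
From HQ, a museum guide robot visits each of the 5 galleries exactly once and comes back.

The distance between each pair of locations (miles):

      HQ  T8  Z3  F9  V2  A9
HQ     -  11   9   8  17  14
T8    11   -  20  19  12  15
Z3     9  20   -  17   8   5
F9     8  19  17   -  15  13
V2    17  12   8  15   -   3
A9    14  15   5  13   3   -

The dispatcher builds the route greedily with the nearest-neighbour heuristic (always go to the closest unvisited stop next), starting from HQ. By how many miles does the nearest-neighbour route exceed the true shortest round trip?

The nearest-neighbour route is 7 miles longer than optimal.

HQ: F9=8, Z3=9, T8=11, A9=14, V2=17 ⇒ F9
F9: A9=13, V2=15, Z3=17, T8=19 ⇒ A9
A9: V2=3, Z3=5, T8=15 ⇒ V2
V2: Z3=8, T8=12 ⇒ Z3
Z3: T8=20 ⇒ T8
NN route HQ → F9 → A9 → V2 → Z3 → T8 → HQ costs 63.
Optimal: HQ → T8 → V2 → A9 → Z3 → F9 → HQ costs 56 (by enumerating all 60 distinct tours).
Excess = 63 − 56 = 7.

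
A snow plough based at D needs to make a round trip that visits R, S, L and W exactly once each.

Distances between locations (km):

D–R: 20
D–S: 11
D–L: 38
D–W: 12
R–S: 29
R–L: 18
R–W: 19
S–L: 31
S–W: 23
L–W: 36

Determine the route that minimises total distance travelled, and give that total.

Shortest round trip = 91 km.

There are 12 distinct closed tours to check (reversals are equivalent).
D → R → S → L → W → D: 20+29+31+36+12 = 128
D → R → S → W → L → D: 20+29+23+36+38 = 146
D → R → L → S → W → D: 20+18+31+23+12 = 104
D → R → L → W → S → D: 20+18+36+23+11 = 108
D → R → W → S → L → D: 20+19+23+31+38 = 131
D → R → W → L → S → D: 20+19+36+31+11 = 117
D → S → R → L → W → D: 11+29+18+36+12 = 106
D → S → R → W → L → D: 11+29+19+36+38 = 133
D → S → L → R → W → D: 11+31+18+19+12 = 91
D → S → W → R → L → D: 11+23+19+18+38 = 109
D → L → R → S → W → D: 38+18+29+23+12 = 120
D → L → S → R → W → D: 38+31+29+19+12 = 129
The minimum is 91.
One optimal route: D → S → L → R → W → D (or its reverse).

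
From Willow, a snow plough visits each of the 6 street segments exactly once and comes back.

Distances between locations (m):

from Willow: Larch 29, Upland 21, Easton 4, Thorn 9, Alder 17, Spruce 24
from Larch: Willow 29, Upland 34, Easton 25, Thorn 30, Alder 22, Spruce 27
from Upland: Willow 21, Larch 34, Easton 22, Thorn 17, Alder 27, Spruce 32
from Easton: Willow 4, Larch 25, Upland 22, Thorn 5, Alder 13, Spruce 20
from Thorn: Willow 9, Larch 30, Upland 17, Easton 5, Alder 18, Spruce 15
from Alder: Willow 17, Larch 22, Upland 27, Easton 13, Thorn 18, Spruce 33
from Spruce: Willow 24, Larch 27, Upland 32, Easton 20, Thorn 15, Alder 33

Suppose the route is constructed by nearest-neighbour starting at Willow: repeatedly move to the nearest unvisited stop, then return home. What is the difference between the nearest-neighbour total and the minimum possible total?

Willow: Easton=4, Thorn=9, Alder=17, Upland=21, Spruce=24, Larch=29 ⇒ Easton
Easton: Thorn=5, Alder=13, Spruce=20, Upland=22, Larch=25 ⇒ Thorn
Thorn: Spruce=15, Upland=17, Alder=18, Larch=30 ⇒ Spruce
Spruce: Larch=27, Upland=32, Alder=33 ⇒ Larch
Larch: Alder=22, Upland=34 ⇒ Alder
Alder: Upland=27 ⇒ Upland
NN route Willow → Easton → Thorn → Spruce → Larch → Alder → Upland → Willow costs 121.
Optimal: Willow → Upland → Thorn → Spruce → Larch → Alder → Easton → Willow costs 119 (by enumerating all 360 distinct tours).
Excess = 121 − 119 = 2.

Excess over optimum: 2 m.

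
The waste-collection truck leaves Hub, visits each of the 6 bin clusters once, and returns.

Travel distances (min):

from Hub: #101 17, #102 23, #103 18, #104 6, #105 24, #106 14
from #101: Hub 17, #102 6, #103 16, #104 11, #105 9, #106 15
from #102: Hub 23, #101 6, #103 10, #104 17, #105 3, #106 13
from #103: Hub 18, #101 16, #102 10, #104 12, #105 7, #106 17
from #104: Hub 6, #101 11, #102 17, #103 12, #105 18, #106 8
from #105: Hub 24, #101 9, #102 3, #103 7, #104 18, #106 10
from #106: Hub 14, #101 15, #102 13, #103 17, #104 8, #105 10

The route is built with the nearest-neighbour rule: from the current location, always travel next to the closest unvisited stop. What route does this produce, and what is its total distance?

Total distance 67 min via the nearest-neighbour route Hub → #104 → #106 → #105 → #102 → #101 → #103 → Hub.

From Hub: distances to unvisited — #104=6, #106=14, #101=17, #103=18, #102=23, #105=24. Nearest is #104 (6).
From #104: distances to unvisited — #106=8, #101=11, #103=12, #102=17, #105=18. Nearest is #106 (8).
From #106: distances to unvisited — #105=10, #102=13, #101=15, #103=17. Nearest is #105 (10).
From #105: distances to unvisited — #102=3, #103=7, #101=9. Nearest is #102 (3).
From #102: distances to unvisited — #101=6, #103=10. Nearest is #101 (6).
From #101: distances to unvisited — #103=16. Nearest is #103 (16).
Return #103→Hub: 18.
Total = 6 + 8 + 10 + 3 + 6 + 16 + 18 = 67.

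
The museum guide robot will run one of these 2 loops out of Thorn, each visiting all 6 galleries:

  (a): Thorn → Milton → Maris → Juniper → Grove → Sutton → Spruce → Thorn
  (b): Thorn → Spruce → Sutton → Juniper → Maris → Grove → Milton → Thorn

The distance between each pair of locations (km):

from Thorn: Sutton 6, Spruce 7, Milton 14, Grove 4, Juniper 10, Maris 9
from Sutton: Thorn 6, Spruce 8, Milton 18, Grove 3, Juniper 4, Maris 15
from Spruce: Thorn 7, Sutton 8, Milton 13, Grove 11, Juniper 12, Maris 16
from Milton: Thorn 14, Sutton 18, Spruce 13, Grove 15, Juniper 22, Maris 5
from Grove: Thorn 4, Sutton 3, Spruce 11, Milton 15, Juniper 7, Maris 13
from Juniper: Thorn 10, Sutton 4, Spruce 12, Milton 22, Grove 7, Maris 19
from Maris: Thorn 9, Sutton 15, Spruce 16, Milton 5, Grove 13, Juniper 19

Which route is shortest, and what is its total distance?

63 km — (a) is the shortest.

(a): 14 + 5 + 19 + 7 + 3 + 8 + 7 = 63
(b): 7 + 8 + 4 + 19 + 13 + 15 + 14 = 80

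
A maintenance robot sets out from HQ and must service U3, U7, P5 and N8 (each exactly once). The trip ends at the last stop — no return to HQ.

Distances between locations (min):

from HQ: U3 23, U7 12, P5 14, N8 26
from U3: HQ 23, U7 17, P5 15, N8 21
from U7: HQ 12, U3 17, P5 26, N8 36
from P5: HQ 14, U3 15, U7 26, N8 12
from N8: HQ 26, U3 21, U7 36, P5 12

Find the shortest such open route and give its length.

There are 4! = 24 possible orderings.
HQ→U3→U7→P5→N8: 23+17+26+12 = 78
HQ→U3→U7→N8→P5: 23+17+36+12 = 88
HQ→U3→P5→U7→N8: 23+15+26+36 = 100
HQ→U3→P5→N8→U7: 23+15+12+36 = 86
HQ→U3→N8→U7→P5: 23+21+36+26 = 106
HQ→U3→N8→P5→U7: 23+21+12+26 = 82
HQ→U7→U3→P5→N8: 12+17+15+12 = 56
HQ→U7→U3→N8→P5: 12+17+21+12 = 62
HQ→U7→P5→U3→N8: 12+26+15+21 = 74
HQ→U7→P5→N8→U3: 12+26+12+21 = 71
HQ→U7→N8→U3→P5: 12+36+21+15 = 84
HQ→U7→N8→P5→U3: 12+36+12+15 = 75
HQ→P5→U3→U7→N8: 14+15+17+36 = 82
HQ→P5→U3→N8→U7: 14+15+21+36 = 86
… (10 more)
The minimum is 56.
One shortest path: HQ → U7 → U3 → P5 → N8.

Shortest open route: 56 min.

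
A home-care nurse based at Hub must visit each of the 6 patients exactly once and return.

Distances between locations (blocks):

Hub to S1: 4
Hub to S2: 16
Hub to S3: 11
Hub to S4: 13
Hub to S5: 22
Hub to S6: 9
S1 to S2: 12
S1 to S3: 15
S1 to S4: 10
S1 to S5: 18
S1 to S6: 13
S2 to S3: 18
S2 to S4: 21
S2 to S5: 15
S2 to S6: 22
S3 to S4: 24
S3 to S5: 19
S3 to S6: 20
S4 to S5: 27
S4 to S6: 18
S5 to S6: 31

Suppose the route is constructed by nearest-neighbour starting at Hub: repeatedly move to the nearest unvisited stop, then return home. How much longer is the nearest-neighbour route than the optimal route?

Excess over optimum: 13 blocks.

Hub: S1=4, S6=9, S3=11, S4=13, S2=16, S5=22 ⇒ S1
S1: S4=10, S2=12, S6=13, S3=15, S5=18 ⇒ S4
S4: S6=18, S2=21, S3=24, S5=27 ⇒ S6
S6: S3=20, S2=22, S5=31 ⇒ S3
S3: S2=18, S5=19 ⇒ S2
S2: S5=15 ⇒ S5
NN route Hub → S1 → S4 → S6 → S3 → S2 → S5 → Hub costs 107.
Optimal: Hub → S3 → S5 → S2 → S1 → S4 → S6 → Hub costs 94 (by enumerating all 360 distinct tours).
Excess = 107 − 94 = 13.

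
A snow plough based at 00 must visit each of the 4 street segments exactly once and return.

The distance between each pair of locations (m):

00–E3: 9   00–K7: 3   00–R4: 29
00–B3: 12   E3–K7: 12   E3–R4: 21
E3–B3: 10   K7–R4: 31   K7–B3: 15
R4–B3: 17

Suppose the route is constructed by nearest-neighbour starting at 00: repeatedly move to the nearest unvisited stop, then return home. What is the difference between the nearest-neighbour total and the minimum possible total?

6 m longer than the optimal tour.

From 00: K7=3, E3=9, B3=12, R4=29 → choose K7 (3).
From K7: E3=12, B3=15, R4=31 → choose E3 (12).
From E3: B3=10, R4=21 → choose B3 (10).
From B3: R4=17 → choose R4 (17).
NN route 00 → K7 → E3 → B3 → R4 → 00 costs 71.
Optimal: 00 → E3 → R4 → B3 → K7 → 00 costs 65 (by enumerating all 12 distinct tours).
Excess = 71 − 65 = 6.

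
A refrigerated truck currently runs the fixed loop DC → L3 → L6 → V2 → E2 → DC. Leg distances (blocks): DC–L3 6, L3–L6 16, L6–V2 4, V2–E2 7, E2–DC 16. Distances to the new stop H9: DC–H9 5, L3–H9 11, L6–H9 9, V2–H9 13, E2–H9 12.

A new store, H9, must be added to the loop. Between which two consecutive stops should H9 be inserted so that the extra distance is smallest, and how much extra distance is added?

Insertion cost between consecutive stops i–j is d(i,H9) + d(H9,j) − d(i,j):
  between DC and L3: 5 + 11 − 6 = 10
  between L3 and L6: 11 + 9 − 16 = 4
  between L6 and V2: 9 + 13 − 4 = 18
  between V2 and E2: 13 + 12 − 7 = 18
  between E2 and DC: 12 + 5 − 16 = 1
Cheapest insertion is between E2 and DC, adding 1.
New total = 49 + 1 = 50.

Minimum extra distance: 1 blocks, inserting H9 between E2 and DC.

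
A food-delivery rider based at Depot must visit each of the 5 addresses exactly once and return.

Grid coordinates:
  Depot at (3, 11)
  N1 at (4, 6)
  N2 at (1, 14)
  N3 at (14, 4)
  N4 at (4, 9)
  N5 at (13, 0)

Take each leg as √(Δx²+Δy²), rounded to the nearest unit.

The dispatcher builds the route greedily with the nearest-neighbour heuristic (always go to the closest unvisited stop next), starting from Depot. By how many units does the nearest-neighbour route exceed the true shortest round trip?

From Depot: N4=2, N2=4, N1=5, N3=13, N5=15 → choose N4 (2).
From N4: N1=3, N2=6, N3=11, N5=13 → choose N1 (3).
From N1: N2=9, N3=10, N5=11 → choose N2 (9).
From N2: N3=16, N5=18 → choose N3 (16).
From N3: N5=4 → choose N5 (4).
NN route Depot → N4 → N1 → N2 → N3 → N5 → Depot costs 49.
Optimal: Depot → N2 → N3 → N5 → N1 → N4 → Depot costs 40 (by enumerating all 60 distinct tours).
Excess = 49 − 40 = 9.

Excess over optimum: 9.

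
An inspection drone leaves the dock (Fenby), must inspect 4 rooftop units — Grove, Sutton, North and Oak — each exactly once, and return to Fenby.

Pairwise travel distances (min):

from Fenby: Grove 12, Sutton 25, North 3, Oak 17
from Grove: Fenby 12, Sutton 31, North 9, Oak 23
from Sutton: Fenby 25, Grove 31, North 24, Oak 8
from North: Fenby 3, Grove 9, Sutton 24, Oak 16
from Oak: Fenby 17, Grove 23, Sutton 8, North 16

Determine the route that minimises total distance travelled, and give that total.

There are 12 distinct closed tours to check (reversals are equivalent).
Fenby→Grove→Sutton→North→Oak→Fenby: 12+31+24+16+17 = 100
Fenby→Grove→Sutton→Oak→North→Fenby: 12+31+8+16+3 = 70
Fenby→Grove→North→Sutton→Oak→Fenby: 12+9+24+8+17 = 70
Fenby→Grove→North→Oak→Sutton→Fenby: 12+9+16+8+25 = 70
Fenby→Grove→Oak→Sutton→North→Fenby: 12+23+8+24+3 = 70
Fenby→Grove→Oak→North→Sutton→Fenby: 12+23+16+24+25 = 100
Fenby→Sutton→Grove→North→Oak→Fenby: 25+31+9+16+17 = 98
Fenby→Sutton→Grove→Oak→North→Fenby: 25+31+23+16+3 = 98
Fenby→Sutton→North→Grove→Oak→Fenby: 25+24+9+23+17 = 98
Fenby→Sutton→Oak→Grove→North→Fenby: 25+8+23+9+3 = 68
Fenby→North→Grove→Sutton→Oak→Fenby: 3+9+31+8+17 = 68
Fenby→North→Sutton→Grove→Oak→Fenby: 3+24+31+23+17 = 98
The minimum is 68.
One optimal route: Fenby → Sutton → Oak → Grove → North → Fenby (or its reverse).

68 min — the shortest possible round trip.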